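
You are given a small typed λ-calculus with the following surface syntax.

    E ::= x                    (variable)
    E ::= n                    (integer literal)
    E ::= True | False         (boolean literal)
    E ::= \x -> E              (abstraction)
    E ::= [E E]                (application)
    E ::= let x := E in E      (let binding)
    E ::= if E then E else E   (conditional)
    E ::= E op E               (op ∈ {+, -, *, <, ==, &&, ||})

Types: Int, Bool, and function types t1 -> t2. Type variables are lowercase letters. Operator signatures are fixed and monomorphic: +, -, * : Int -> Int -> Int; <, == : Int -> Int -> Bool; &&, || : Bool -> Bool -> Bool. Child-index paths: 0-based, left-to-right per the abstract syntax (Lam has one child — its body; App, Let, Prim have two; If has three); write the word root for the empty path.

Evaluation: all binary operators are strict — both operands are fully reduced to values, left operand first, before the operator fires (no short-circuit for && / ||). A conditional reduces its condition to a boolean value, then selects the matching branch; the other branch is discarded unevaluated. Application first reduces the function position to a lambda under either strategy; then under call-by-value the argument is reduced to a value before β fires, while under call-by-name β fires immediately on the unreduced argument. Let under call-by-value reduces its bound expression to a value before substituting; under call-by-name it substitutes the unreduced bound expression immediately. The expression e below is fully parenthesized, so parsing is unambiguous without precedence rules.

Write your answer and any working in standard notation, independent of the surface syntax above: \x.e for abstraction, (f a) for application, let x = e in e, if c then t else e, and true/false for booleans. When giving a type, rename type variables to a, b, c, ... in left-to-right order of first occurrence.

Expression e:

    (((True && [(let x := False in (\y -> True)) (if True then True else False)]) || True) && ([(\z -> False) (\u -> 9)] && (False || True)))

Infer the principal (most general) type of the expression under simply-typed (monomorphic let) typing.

Working:
  unify Bool ~ Bool
let x : Bool
\y._ : a -> Bool
  unify Bool ~ Bool
  unify Bool ~ Bool
  unify a -> Bool ~ Bool -> b
  unify a ~ Bool
  unify Bool ~ b
_ _ : Bool
  unify Bool ~ Bool
  unify Bool ~ Bool
  unify Bool ~ Bool
  unify Bool ~ Bool
\z._ : c -> Bool
\u._ : d -> Int
  unify c -> Bool ~ (d -> Int) -> e
  unify c ~ d -> Int
  unify Bool ~ e
_ _ : Bool
  unify Bool ~ Bool
  unify Bool ~ Bool
  unify Bool ~ Bool
  unify Bool ~ Bool
  unify Bool ~ Bool

Answer: Bool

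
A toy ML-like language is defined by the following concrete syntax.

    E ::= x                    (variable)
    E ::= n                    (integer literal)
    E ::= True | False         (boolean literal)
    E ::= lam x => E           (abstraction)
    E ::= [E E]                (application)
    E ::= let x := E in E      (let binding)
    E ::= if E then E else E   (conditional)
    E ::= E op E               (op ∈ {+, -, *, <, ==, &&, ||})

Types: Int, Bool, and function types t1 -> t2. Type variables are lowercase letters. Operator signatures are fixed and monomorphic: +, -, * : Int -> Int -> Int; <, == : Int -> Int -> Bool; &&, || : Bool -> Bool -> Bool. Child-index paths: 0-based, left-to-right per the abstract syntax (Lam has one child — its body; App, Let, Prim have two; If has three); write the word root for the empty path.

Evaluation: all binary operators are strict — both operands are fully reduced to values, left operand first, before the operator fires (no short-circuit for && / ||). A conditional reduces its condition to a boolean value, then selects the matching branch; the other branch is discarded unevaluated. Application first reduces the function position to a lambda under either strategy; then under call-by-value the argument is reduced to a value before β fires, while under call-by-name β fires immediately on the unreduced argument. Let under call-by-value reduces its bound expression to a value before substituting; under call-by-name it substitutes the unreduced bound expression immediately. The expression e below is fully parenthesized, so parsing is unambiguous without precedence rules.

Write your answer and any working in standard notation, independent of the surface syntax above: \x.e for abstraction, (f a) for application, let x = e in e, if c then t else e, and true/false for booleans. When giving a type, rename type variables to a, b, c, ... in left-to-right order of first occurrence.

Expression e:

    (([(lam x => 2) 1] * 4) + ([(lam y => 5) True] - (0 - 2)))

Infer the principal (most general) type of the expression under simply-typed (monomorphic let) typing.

Answer: Int

Derivation:
\x._ : a -> Int
  unify a -> Int ~ Int -> b
  unify a ~ Int
  unify Int ~ b
_ _ : Int
  unify Int ~ Int
  unify Int ~ Int
  unify Int ~ Int
\y._ : c -> Int
  unify c -> Int ~ Bool -> d
  unify c ~ Bool
  unify Int ~ d
_ _ : Int
  unify Int ~ Int
  unify Int ~ Int
  unify Int ~ Int
  unify Int ~ Int
  unify Int ~ Int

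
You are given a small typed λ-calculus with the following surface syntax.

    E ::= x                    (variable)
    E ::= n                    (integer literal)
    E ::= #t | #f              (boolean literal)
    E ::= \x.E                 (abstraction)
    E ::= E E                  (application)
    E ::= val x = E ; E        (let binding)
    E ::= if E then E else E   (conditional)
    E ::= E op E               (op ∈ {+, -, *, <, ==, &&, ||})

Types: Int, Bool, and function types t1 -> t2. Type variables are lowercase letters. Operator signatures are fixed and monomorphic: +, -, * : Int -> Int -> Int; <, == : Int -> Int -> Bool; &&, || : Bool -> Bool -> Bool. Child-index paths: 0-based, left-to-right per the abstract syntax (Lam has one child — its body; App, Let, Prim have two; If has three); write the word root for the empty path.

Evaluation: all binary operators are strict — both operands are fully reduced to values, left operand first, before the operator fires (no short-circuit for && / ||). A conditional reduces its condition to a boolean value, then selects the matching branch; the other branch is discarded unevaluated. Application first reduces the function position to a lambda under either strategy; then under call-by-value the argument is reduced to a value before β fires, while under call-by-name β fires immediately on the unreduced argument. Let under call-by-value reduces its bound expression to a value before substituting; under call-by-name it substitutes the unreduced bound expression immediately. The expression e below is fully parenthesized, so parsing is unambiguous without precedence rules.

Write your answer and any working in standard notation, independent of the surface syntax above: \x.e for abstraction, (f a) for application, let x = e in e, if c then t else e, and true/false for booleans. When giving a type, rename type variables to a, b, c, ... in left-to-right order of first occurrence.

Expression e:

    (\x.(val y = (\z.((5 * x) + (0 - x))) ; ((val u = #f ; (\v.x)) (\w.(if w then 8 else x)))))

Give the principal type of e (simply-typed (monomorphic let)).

Derivation:
  unify Int ~ Int
x : a
  unify a ~ Int
  unify Int ~ Int
  unify Int ~ Int
x : Int
  unify Int ~ Int
  unify Int ~ Int
\z._ : b -> Int
let y : b -> Int
let u : Bool
x : Int
\v._ : c -> Int
w : d
  unify d ~ Bool
x : Int
  unify Int ~ Int
\w._ : Bool -> Int
  unify c -> Int ~ (Bool -> Int) -> e
  unify c ~ Bool -> Int
  unify Int ~ e
_ _ : Int
\x._ : Int -> Int

Answer: Int -> Int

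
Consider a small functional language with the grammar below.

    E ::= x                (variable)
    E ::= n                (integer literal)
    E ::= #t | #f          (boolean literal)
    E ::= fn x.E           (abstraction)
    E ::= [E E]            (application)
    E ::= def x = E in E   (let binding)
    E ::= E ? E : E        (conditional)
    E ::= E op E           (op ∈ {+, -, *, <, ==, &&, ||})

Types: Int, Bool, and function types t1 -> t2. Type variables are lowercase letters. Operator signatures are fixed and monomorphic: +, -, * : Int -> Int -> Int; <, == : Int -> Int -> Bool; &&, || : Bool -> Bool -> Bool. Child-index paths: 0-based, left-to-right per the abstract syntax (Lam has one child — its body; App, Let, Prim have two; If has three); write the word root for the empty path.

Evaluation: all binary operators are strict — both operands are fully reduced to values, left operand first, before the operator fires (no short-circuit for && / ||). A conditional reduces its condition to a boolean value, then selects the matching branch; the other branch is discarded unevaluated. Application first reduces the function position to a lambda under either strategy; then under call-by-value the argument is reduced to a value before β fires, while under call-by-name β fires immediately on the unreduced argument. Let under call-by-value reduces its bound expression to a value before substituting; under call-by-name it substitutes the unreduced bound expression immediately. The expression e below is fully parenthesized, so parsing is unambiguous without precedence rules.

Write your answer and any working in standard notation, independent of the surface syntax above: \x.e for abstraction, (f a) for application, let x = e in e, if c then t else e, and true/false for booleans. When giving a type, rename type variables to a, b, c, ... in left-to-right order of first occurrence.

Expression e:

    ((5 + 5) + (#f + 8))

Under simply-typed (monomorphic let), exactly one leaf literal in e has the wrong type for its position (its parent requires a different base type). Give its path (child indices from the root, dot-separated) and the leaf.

Answer: 1.0 : false

Working:
  unify Int ~ Int
  unify Int ~ Int
  unify Int ~ Int
  unify Bool ~ Int
  FAIL: mismatch Bool ~ Int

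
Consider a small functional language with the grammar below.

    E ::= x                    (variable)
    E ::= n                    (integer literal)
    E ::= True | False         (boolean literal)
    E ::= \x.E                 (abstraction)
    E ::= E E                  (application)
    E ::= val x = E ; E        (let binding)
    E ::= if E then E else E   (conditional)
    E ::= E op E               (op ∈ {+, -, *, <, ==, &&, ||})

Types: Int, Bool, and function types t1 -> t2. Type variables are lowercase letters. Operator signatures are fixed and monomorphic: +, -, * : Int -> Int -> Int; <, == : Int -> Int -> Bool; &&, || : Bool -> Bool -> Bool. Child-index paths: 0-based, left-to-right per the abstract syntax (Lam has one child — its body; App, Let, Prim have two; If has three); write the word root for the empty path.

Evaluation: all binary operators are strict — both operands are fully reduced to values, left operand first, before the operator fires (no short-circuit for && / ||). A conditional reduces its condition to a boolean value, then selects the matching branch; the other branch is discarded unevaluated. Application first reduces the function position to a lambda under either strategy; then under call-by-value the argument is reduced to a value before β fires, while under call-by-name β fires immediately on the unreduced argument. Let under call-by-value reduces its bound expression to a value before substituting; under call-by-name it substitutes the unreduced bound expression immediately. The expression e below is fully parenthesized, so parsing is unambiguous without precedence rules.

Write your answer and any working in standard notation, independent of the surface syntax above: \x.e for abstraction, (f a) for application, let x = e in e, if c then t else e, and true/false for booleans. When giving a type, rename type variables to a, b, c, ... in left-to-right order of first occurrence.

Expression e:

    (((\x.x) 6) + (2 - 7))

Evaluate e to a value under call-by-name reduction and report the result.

Trace:
step 0: (((\x.x) 6) + (2 - 7))
step 1: [beta@0] (6 + (2 - 7))
step 2: [delta@1] (6 + -5)
step 3: [delta@root] 1

Answer: 1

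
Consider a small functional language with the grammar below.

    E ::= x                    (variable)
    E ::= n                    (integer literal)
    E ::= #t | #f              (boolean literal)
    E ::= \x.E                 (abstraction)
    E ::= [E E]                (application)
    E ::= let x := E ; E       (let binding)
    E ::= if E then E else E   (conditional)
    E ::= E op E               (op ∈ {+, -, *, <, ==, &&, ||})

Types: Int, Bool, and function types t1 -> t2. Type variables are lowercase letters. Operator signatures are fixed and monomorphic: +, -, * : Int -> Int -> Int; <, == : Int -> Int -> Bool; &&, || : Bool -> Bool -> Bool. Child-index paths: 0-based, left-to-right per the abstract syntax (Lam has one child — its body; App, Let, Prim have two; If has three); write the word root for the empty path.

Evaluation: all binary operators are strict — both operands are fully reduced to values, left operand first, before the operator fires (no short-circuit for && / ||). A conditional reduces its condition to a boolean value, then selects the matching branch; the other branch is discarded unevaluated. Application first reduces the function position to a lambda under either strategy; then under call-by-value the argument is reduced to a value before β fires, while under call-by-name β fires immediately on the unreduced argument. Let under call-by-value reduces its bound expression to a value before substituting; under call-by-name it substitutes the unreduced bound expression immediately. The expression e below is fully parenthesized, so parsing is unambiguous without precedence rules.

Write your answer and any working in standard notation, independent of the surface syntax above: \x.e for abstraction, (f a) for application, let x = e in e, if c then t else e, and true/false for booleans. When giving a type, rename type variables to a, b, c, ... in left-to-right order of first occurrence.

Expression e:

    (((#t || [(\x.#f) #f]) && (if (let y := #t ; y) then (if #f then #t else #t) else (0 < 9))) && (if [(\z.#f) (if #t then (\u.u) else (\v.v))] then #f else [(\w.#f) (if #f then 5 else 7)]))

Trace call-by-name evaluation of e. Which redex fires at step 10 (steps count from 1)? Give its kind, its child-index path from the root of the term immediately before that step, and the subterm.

Answer: delta at root : (true && false)

Trace:
step 0: (((true || ((\x.false) false)) && (if (let y = true in y) then (if false then true else true) else (0 < 9))) && (if ((\z.false) (if true then (\u.u) else (\v.v))) then false else ((\w.false) (if false then 5 else 7))))
step 1: [beta@0.0.1] (((true || false) && (if (let y = true in y) then (if false then true else true) else (0 < 9))) && (if ((\z.false) (if true then (\u.u) else (\v.v))) then false else ((\w.false) (if false then 5 else 7))))
step 2: [delta@0.0] ((true && (if (let y = true in y) then (if false then true else true) else (0 < 9))) && (if ((\z.false) (if true then (\u.u) else (\v.v))) then false else ((\w.false) (if false then 5 else 7))))
step 3: [let@0.1.0] ((true && (if true then (if false then true else true) else (0 < 9))) && (if ((\z.false) (if true then (\u.u) else (\v.v))) then false else ((\w.false) (if false then 5 else 7))))
step 4: [if@0.1] ((true && (if false then true else true)) && (if ((\z.false) (if true then (\u.u) else (\v.v))) then false else ((\w.false) (if false then 5 else 7))))
step 5: [if@0.1] ((true && true) && (if ((\z.false) (if true then (\u.u) else (\v.v))) then false else ((\w.false) (if false then 5 else 7))))
step 6: [delta@0] (true && (if ((\z.false) (if true then (\u.u) else (\v.v))) then false else ((\w.false) (if false then 5 else 7))))
step 7: [beta@1.0] (true && (if false then false else ((\w.false) (if false then 5 else 7))))
step 8: [if@1] (true && ((\w.false) (if false then 5 else 7)))
step 9: [beta@1] (true && false)
step 10: [delta@root] false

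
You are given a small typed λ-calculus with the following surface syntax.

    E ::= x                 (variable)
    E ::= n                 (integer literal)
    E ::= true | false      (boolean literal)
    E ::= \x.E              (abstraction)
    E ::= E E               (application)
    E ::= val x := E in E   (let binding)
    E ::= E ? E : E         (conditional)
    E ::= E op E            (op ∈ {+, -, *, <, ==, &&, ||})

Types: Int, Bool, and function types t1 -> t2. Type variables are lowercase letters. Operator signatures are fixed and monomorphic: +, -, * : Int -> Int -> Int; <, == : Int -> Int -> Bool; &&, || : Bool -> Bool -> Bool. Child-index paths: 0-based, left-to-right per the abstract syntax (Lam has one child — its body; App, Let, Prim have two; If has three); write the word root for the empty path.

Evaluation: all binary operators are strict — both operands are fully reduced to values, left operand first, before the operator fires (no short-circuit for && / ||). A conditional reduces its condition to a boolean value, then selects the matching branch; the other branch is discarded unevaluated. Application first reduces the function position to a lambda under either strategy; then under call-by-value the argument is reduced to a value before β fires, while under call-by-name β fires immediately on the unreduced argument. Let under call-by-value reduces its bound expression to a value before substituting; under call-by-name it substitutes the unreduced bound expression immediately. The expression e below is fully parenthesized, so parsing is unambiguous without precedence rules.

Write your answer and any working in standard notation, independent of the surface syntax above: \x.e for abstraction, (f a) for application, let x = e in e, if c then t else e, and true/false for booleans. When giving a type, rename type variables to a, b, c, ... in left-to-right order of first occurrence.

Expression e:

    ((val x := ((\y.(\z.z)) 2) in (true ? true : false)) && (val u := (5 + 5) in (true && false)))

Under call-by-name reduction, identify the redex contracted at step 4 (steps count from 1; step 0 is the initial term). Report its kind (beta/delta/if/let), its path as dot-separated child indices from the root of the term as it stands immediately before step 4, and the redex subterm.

Derivation:
step 0: ((let x = ((\y.(\z.z)) 2) in (if true then true else false)) && (let u = (5 + 5) in (true && false)))
step 1: [let@0] ((if true then true else false) && (let u = (5 + 5) in (true && false)))
step 2: [if@0] (true && (let u = (5 + 5) in (true && false)))
step 3: [let@1] (true && (true && false))
step 4: [delta@1] (true && false)

Answer: delta at 1 : (true && false)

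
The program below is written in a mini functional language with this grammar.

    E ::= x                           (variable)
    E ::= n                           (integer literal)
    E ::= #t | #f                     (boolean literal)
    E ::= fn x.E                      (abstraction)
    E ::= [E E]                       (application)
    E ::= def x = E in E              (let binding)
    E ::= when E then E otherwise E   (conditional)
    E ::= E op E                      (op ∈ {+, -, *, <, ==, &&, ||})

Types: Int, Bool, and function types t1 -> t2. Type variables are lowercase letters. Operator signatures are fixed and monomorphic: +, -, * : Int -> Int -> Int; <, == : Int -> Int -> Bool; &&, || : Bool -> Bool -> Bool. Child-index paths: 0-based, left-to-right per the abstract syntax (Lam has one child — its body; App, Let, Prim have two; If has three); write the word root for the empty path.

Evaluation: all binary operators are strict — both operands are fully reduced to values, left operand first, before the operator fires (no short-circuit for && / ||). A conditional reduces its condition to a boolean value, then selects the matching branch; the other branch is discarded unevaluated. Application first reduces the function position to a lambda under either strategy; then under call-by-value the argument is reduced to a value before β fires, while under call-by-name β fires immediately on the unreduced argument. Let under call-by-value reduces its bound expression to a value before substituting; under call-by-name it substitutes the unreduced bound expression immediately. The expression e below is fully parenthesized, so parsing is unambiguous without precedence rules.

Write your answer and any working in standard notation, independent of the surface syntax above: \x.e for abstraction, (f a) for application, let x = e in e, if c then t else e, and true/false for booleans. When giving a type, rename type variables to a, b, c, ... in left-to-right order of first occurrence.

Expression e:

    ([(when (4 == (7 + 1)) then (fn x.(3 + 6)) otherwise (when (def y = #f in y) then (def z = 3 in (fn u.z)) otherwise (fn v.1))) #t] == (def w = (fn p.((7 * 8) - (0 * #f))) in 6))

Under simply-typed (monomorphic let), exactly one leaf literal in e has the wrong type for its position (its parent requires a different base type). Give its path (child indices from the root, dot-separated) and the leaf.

Answer: 1.0.0.1.1 : false

Trace:
  unify Int ~ Int
  unify Int ~ Int
  unify Int ~ Int
  unify Int ~ Int
  unify Bool ~ Bool
  unify Int ~ Int
  unify Int ~ Int
\x._ : a -> Int
let y : Bool
y : Bool
  unify Bool ~ Bool
let z : Int
z : Int
\u._ : b -> Int
\v._ : c -> Int
  unify b -> Int ~ c -> Int
  unify b ~ c
  unify Int ~ Int
  unify a -> Int ~ c -> Int
  unify a ~ c
  unify Int ~ Int
  unify c -> Int ~ Bool -> d
  unify c ~ Bool
  unify Int ~ d
_ _ : Int
  unify Int ~ Int
  unify Int ~ Int
  unify Int ~ Int
  unify Int ~ Int
  unify Int ~ Int
  unify Bool ~ Int
  FAIL: mismatch Bool ~ Int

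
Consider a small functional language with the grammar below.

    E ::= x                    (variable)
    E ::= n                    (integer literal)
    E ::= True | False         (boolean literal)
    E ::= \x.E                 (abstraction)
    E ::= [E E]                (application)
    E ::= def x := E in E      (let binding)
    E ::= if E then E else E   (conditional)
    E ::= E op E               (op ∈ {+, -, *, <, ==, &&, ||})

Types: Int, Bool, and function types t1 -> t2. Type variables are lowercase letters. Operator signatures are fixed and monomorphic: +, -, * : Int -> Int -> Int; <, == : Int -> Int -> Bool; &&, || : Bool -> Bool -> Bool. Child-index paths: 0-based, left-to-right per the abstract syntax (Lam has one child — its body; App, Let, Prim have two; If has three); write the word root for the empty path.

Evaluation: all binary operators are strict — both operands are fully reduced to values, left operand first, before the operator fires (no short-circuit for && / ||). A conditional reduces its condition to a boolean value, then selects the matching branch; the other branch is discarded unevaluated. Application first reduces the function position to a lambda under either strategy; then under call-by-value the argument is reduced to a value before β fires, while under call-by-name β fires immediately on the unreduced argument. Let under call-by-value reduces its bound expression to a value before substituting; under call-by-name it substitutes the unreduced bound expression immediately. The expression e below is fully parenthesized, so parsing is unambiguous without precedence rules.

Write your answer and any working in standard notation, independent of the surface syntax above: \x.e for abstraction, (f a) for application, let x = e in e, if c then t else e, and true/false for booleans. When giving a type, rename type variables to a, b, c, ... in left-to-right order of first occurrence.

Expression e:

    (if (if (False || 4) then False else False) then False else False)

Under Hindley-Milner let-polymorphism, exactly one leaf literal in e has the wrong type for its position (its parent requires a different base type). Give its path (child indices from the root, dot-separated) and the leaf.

Derivation:
  unify Bool ~ Bool
  unify Int ~ Bool
  FAIL: mismatch Int ~ Bool

Answer: 0.0.1 : 4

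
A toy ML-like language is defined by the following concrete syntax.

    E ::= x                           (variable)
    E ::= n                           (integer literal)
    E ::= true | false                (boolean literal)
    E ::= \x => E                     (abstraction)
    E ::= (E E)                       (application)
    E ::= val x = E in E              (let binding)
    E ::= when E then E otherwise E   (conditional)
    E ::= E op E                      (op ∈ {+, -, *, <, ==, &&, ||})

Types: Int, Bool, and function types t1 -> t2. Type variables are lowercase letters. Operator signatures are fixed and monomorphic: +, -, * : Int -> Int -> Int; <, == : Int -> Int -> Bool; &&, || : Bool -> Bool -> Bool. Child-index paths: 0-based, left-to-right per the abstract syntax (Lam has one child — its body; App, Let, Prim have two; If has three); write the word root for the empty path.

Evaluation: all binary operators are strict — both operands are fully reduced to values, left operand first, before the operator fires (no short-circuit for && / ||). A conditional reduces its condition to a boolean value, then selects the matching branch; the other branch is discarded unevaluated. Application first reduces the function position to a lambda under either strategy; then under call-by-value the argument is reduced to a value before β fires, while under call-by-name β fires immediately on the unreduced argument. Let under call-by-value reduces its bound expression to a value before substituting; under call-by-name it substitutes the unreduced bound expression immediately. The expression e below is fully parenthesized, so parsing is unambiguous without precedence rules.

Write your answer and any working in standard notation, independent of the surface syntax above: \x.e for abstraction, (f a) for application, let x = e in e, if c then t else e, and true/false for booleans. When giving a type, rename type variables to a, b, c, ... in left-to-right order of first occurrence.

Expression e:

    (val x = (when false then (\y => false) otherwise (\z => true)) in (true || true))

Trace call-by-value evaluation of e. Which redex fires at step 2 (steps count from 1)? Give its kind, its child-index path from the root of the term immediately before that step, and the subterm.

Trace:
step 0: (let x = (if false then (\y.false) else (\z.true)) in (true || true))
step 1: [if@0] (let x = (\z.true) in (true || true))
step 2: [let@root] (true || true)

Answer: let at root : (let x = (\z.true) in (true || true))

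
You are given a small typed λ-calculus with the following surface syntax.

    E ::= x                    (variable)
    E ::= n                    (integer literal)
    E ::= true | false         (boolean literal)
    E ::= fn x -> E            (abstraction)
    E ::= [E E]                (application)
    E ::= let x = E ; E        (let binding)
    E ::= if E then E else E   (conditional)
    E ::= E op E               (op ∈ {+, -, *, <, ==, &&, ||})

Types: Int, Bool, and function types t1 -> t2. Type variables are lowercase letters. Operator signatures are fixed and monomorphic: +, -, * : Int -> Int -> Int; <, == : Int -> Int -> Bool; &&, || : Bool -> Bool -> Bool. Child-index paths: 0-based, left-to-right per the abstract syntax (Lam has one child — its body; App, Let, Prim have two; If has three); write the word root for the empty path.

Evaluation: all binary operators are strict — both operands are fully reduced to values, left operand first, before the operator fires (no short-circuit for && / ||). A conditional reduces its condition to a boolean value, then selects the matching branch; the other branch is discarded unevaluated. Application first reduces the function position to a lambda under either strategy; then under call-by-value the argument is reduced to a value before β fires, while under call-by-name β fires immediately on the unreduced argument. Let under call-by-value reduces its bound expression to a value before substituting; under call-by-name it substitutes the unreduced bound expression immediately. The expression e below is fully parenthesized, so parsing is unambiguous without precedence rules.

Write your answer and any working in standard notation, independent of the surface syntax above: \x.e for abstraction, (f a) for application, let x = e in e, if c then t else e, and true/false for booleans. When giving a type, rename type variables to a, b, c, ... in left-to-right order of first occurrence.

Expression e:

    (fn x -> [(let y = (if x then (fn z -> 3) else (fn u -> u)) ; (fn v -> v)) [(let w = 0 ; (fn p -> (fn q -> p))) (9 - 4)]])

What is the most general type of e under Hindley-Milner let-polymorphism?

Derivation:
x : a
  unify a ~ Bool
\z._ : b -> Int
u : c
\u._ : c -> c
  unify b -> Int ~ c -> c
  unify b ~ c
  unify Int ~ c
let y : Int -> Int
v : d
\v._ : d -> d
let w : Int
p : e
\q._ : f -> e
\p._ : e -> f -> e
  unify Int ~ Int
  unify Int ~ Int
  unify e -> f -> e ~ Int -> g
  unify e ~ Int
  unify f -> Int ~ g
_ _ : f -> Int
  unify d -> d ~ (f -> Int) -> h
  unify d ~ f -> Int
  unify f -> Int ~ h
_ _ : f -> Int
\x._ : Bool -> f -> Int

Answer: Bool -> a -> Int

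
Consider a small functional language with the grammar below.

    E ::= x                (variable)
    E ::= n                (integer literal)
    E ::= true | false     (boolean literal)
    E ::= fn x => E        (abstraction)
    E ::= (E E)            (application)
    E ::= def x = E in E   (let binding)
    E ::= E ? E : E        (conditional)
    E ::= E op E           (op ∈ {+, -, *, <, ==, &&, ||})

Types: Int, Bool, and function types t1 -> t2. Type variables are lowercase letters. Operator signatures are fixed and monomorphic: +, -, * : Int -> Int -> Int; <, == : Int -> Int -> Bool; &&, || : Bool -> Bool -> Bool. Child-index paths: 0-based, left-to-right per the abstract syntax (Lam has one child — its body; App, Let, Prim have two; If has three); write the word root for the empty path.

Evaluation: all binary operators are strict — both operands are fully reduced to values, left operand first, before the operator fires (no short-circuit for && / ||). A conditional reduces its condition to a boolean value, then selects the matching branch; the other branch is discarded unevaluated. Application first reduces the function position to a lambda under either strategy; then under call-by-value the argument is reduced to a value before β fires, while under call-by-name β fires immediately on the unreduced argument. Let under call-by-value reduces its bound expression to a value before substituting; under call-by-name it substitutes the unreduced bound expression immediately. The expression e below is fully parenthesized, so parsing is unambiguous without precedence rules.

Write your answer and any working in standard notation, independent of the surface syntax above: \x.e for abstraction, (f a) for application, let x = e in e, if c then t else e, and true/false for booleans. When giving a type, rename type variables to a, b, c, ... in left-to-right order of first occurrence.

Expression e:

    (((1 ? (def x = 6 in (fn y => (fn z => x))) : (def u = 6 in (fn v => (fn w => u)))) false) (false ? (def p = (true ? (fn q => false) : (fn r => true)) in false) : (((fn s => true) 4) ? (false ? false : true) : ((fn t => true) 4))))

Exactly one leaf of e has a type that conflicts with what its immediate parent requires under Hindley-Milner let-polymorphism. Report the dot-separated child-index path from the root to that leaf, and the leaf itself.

Answer: 0.0.0 : 1

Trace:
  unify Int ~ Bool
  FAIL: mismatch Int ~ Bool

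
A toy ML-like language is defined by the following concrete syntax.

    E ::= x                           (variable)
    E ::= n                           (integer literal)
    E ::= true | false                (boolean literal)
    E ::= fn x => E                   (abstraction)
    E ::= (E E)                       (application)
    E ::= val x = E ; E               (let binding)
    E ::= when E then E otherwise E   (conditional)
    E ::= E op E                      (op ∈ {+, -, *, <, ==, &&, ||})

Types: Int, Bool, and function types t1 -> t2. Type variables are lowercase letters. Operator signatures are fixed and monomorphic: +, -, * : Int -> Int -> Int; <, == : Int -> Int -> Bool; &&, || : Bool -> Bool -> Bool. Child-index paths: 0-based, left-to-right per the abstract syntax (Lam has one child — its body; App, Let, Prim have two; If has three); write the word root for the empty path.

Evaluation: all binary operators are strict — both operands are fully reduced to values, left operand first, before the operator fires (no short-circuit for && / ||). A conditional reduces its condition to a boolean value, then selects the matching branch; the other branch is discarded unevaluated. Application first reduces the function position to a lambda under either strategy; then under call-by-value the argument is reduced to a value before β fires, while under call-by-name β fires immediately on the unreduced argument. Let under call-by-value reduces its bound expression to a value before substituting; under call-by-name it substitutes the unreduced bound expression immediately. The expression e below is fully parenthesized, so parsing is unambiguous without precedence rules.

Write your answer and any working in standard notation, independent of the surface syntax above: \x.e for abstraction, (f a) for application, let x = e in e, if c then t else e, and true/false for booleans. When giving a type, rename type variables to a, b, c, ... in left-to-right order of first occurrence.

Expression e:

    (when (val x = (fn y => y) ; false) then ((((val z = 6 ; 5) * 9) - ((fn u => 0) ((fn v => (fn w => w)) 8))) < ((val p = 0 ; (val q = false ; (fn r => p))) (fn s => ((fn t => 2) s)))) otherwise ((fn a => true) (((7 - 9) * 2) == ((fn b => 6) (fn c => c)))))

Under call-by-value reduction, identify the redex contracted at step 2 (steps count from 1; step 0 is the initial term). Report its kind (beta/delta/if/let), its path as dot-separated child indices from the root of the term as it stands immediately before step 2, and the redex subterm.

Answer: if at root : (if false then ((((let z = 6 in 5) * 9) - ((\u.0) ((\v.(\w.w)) 8))) < ((let p = 0 in (let q = false in (\r.p))) (\s.((\t.2) s)))) else ((\a.true) (((7 - 9) * 2) == ((\b.6) (\c.c)))))

Working:
step 0: (if (let x = (\y.y) in false) then ((((let z = 6 in 5) * 9) - ((\u.0) ((\v.(\w.w)) 8))) < ((let p = 0 in (let q = false in (\r.p))) (\s.((\t.2) s)))) else ((\a.true) (((7 - 9) * 2) == ((\b.6) (\c.c)))))
step 1: [let@0] (if false then ((((let z = 6 in 5) * 9) - ((\u.0) ((\v.(\w.w)) 8))) < ((let p = 0 in (let q = false in (\r.p))) (\s.((\t.2) s)))) else ((\a.true) (((7 - 9) * 2) == ((\b.6) (\c.c)))))
step 2: [if@root] ((\a.true) (((7 - 9) * 2) == ((\b.6) (\c.c))))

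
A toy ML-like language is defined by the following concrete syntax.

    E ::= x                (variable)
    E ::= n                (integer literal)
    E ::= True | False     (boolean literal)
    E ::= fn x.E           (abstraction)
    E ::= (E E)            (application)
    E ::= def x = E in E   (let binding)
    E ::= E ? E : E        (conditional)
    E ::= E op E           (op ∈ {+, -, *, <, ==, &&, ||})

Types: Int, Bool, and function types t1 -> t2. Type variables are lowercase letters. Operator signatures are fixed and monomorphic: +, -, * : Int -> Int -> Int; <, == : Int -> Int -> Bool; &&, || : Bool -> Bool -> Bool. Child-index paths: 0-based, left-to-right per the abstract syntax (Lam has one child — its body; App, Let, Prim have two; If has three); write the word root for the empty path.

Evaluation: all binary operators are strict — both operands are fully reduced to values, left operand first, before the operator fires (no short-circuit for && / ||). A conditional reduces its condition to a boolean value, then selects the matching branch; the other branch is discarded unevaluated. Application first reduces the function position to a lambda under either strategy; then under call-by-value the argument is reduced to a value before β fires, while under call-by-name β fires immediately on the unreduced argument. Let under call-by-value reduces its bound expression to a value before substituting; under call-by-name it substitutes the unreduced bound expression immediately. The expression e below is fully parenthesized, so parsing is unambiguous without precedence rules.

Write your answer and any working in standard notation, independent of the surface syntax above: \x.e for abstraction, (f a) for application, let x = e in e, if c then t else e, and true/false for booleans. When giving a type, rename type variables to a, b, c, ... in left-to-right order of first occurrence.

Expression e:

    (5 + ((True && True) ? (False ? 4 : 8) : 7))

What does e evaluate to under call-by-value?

Working:
step 0: (5 + (if (true && true) then (if false then 4 else 8) else 7))
step 1: [delta@1.0] (5 + (if true then (if false then 4 else 8) else 7))
step 2: [if@1] (5 + (if false then 4 else 8))
step 3: [if@1] (5 + 8)
step 4: [delta@root] 13

Answer: 13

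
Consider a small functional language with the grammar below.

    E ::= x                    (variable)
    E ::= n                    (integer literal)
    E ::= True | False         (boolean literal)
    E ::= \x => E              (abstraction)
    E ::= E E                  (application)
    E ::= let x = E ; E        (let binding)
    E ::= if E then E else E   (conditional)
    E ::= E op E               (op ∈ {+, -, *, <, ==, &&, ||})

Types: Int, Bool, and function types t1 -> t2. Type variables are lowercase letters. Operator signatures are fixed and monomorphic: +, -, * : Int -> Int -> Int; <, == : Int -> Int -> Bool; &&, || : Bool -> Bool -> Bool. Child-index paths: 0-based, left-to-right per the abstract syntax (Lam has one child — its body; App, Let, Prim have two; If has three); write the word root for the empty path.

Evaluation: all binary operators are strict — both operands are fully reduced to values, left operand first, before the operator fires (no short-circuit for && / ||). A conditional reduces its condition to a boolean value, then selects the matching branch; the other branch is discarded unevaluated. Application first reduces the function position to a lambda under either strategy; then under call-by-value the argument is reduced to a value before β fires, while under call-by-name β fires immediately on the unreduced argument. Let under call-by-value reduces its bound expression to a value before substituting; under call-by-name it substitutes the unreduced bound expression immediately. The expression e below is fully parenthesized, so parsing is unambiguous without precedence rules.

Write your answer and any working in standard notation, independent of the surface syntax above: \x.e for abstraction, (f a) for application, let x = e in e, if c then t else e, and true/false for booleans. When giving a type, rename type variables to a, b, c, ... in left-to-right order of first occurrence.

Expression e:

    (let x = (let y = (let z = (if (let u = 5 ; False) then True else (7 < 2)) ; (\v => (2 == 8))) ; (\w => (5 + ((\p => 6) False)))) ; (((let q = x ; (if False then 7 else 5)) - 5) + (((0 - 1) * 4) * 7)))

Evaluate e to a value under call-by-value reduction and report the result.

Answer: -28

Trace:
step 0: (let x = (let y = (let z = (if (let u = 5 in false) then true else (7 < 2)) in (\v.(2 == 8))) in (\w.(5 + ((\p.6) false)))) in (((let q = x in (if false then 7 else 5)) - 5) + (((0 - 1) * 4) * 7)))
step 1: [let@0.0.0.0] (let x = (let y = (let z = (if false then true else (7 < 2)) in (\v.(2 == 8))) in (\w.(5 + ((\p.6) false)))) in (((let q = x in (if false then 7 else 5)) - 5) + (((0 - 1) * 4) * 7)))
step 2: [if@0.0.0] (let x = (let y = (let z = (7 < 2) in (\v.(2 == 8))) in (\w.(5 + ((\p.6) false)))) in (((let q = x in (if false then 7 else 5)) - 5) + (((0 - 1) * 4) * 7)))
step 3: [delta@0.0.0] (let x = (let y = (let z = false in (\v.(2 == 8))) in (\w.(5 + ((\p.6) false)))) in (((let q = x in (if false then 7 else 5)) - 5) + (((0 - 1) * 4) * 7)))
step 4: [let@0.0] (let x = (let y = (\v.(2 == 8)) in (\w.(5 + ((\p.6) false)))) in (((let q = x in (if false then 7 else 5)) - 5) + (((0 - 1) * 4) * 7)))
step 5: [let@0] (let x = (\w.(5 + ((\p.6) false))) in (((let q = x in (if false then 7 else 5)) - 5) + (((0 - 1) * 4) * 7)))
step 6: [let@root] (((let q = (\w.(5 + ((\p.6) false))) in (if false then 7 else 5)) - 5) + (((0 - 1) * 4) * 7))
step 7: [let@0.0] (((if false then 7 else 5) - 5) + (((0 - 1) * 4) * 7))
step 8: [if@0.0] ((5 - 5) + (((0 - 1) * 4) * 7))
step 9: [delta@0] (0 + (((0 - 1) * 4) * 7))
step 10: [delta@1.0.0] (0 + ((-1 * 4) * 7))
step 11: [delta@1.0] (0 + (-4 * 7))
step 12: [delta@1] (0 + -28)
step 13: [delta@root] -28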